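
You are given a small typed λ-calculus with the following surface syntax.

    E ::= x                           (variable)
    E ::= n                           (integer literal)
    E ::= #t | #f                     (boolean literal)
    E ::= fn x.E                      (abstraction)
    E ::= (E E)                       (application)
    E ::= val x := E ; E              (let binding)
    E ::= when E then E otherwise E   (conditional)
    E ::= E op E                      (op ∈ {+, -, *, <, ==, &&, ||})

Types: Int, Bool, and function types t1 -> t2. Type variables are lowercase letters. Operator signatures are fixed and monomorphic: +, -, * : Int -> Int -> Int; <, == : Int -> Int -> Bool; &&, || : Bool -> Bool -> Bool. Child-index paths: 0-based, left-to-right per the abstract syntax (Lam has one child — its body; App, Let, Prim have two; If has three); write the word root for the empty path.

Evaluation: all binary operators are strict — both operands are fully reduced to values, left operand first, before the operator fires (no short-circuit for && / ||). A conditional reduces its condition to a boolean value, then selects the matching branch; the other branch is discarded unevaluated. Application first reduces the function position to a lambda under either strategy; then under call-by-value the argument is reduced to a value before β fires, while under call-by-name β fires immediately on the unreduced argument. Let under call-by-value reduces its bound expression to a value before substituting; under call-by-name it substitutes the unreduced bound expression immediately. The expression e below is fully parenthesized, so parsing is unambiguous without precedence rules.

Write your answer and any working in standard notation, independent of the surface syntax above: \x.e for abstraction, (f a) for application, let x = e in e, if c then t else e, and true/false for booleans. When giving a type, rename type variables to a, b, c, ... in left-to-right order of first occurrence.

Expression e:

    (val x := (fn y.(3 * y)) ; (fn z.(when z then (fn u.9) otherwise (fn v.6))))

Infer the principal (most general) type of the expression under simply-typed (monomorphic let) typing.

Trace:
  unify Int ~ Int
y : a
  unify a ~ Int
\y._ : Int -> Int
let x : Int -> Int
z : b
  unify b ~ Bool
\u._ : c -> Int
\v._ : d -> Int
  unify c -> Int ~ d -> Int
  unify c ~ d
  unify Int ~ Int
\z._ : Bool -> d -> Int

Answer: Bool -> a -> Int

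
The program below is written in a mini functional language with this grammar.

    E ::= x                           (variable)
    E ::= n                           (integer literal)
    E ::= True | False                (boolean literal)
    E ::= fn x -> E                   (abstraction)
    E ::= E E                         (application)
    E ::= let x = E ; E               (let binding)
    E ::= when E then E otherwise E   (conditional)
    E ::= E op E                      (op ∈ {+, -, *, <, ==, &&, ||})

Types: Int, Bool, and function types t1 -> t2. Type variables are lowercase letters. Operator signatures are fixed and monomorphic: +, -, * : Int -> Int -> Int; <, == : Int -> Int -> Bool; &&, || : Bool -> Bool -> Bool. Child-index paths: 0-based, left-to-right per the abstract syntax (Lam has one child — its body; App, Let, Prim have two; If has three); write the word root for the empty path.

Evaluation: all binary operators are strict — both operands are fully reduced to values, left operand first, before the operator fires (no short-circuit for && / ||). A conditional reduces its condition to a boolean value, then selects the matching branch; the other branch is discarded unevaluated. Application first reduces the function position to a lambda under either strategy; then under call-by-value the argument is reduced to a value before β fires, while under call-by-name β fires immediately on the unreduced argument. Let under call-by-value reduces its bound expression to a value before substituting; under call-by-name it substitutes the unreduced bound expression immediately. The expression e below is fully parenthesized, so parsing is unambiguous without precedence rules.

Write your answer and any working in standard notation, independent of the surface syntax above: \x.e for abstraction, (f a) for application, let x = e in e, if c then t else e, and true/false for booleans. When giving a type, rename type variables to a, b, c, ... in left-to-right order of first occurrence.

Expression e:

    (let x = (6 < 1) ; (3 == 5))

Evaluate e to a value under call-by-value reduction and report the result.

Answer: false

Working:
step 0: (let x = (6 < 1) in (3 == 5))
step 1: [delta@0] (let x = false in (3 == 5))
step 2: [let@root] (3 == 5)
step 3: [delta@root] false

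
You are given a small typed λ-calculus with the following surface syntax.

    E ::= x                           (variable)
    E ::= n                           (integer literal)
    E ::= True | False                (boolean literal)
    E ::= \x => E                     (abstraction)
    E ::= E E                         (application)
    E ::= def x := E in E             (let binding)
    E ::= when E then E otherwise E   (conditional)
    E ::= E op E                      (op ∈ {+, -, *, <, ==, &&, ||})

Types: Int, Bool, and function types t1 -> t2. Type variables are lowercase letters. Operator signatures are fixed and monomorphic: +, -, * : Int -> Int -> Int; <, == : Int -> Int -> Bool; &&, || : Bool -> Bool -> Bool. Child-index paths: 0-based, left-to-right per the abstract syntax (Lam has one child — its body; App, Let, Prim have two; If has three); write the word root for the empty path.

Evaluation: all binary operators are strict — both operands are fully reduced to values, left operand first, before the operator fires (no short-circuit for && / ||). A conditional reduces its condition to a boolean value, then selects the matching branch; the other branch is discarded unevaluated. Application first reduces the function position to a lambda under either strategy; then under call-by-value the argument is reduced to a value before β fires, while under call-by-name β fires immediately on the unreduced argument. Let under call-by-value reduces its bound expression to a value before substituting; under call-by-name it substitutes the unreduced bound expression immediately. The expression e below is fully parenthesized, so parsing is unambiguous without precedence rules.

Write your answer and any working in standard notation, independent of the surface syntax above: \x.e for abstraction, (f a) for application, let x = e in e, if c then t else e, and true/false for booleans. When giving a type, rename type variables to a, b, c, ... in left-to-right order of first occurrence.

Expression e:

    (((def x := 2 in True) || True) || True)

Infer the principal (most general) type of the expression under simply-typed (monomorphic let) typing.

Working:
let x : Int
  unify Bool ~ Bool
  unify Bool ~ Bool
  unify Bool ~ Bool
  unify Bool ~ Bool

Answer: Bool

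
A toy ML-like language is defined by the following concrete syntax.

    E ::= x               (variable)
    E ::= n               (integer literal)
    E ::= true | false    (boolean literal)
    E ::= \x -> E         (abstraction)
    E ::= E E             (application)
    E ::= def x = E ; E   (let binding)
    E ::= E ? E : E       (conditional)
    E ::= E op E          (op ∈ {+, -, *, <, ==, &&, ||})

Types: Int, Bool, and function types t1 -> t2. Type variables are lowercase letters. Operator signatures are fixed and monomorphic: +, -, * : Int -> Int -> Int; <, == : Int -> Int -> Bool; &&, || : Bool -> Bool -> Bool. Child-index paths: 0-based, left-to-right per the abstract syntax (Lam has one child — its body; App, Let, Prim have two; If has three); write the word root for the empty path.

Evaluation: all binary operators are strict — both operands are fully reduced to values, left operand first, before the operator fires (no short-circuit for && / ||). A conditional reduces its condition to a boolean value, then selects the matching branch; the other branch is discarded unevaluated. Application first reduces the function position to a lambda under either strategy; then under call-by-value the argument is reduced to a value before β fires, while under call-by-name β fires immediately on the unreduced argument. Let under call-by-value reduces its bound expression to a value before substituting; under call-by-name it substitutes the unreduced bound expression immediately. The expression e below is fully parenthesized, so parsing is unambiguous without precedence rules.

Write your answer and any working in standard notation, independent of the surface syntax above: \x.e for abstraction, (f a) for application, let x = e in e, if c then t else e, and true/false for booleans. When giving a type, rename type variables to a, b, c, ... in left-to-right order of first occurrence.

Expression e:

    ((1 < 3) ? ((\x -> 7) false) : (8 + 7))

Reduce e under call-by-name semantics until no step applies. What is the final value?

Derivation:
step 0: (if (1 < 3) then ((\x.7) false) else (8 + 7))
step 1: [delta@0] (if true then ((\x.7) false) else (8 + 7))
step 2: [if@root] ((\x.7) false)
step 3: [beta@root] 7

Answer: 7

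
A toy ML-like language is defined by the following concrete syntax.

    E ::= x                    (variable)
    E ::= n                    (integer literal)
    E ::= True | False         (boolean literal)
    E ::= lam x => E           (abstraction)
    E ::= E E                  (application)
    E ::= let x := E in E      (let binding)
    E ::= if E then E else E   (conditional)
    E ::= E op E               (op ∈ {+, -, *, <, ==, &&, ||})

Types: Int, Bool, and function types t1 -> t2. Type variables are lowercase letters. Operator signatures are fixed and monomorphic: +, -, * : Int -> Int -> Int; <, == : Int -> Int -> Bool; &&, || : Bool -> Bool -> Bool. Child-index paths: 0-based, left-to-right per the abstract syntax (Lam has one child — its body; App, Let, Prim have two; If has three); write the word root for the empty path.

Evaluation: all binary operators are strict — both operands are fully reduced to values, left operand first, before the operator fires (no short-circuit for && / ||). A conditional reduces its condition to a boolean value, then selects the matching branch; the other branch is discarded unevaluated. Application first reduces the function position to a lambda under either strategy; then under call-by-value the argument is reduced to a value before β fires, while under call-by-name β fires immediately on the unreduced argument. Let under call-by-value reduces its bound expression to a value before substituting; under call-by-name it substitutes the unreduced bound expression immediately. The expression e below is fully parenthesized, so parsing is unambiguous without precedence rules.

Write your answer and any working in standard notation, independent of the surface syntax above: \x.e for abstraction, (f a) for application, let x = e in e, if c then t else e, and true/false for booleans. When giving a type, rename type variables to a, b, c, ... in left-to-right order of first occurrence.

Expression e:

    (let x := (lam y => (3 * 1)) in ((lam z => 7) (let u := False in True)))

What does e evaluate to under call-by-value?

Answer: 7

Trace:
step 0: (let x = (\y.(3 * 1)) in ((\z.7) (let u = false in true)))
step 1: [let@root] ((\z.7) (let u = false in true))
step 2: [let@1] ((\z.7) true)
step 3: [beta@root] 7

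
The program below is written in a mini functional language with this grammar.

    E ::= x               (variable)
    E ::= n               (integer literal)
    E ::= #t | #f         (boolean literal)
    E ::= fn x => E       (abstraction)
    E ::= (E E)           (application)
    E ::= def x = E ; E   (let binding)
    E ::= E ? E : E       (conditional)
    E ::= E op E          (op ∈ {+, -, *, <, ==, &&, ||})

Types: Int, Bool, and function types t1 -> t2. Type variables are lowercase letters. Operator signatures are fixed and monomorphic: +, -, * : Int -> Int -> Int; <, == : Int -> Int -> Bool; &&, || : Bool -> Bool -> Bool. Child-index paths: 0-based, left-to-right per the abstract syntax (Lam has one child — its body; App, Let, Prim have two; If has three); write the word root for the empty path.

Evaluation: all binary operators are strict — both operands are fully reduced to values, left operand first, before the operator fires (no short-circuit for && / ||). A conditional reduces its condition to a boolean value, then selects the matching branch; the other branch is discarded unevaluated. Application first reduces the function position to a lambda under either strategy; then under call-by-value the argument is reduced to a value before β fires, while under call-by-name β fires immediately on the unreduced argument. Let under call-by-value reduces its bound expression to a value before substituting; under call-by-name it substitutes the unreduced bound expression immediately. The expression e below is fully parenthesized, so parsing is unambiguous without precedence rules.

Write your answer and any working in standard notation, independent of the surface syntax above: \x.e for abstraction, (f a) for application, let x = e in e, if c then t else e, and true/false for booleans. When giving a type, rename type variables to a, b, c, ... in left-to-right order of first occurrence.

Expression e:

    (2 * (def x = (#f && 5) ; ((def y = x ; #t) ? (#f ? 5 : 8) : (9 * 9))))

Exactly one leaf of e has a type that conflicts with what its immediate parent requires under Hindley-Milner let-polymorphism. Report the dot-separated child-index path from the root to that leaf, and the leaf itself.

Derivation:
  unify Int ~ Int
  unify Bool ~ Bool
  unify Int ~ Bool
  FAIL: mismatch Int ~ Bool

Answer: 1.0.1 : 5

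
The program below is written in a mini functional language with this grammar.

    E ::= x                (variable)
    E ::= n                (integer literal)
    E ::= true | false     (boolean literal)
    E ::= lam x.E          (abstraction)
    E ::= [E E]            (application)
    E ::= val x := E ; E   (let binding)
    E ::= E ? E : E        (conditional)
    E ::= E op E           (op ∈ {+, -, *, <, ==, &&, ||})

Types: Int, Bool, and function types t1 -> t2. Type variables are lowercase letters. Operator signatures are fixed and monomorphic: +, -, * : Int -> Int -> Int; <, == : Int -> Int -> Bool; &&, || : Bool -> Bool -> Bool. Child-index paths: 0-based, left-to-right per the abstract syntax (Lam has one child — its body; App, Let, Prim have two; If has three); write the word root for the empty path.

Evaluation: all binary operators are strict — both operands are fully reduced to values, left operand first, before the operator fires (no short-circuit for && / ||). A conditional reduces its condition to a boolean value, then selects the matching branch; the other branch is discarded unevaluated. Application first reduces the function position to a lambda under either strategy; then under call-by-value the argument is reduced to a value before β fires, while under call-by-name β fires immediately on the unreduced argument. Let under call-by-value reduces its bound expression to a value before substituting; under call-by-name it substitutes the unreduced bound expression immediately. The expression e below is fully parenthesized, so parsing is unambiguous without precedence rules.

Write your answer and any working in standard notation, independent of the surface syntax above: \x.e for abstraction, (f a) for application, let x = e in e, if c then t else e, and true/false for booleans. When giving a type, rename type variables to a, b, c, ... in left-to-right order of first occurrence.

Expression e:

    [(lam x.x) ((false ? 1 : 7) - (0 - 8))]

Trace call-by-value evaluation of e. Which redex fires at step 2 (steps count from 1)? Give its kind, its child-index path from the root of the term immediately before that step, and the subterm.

Trace:
step 0: ((\x.x) ((if false then 1 else 7) - (0 - 8)))
step 1: [if@1.0] ((\x.x) (7 - (0 - 8)))
step 2: [delta@1.1] ((\x.x) (7 - -8))

Answer: delta at 1.1 : (0 - 8)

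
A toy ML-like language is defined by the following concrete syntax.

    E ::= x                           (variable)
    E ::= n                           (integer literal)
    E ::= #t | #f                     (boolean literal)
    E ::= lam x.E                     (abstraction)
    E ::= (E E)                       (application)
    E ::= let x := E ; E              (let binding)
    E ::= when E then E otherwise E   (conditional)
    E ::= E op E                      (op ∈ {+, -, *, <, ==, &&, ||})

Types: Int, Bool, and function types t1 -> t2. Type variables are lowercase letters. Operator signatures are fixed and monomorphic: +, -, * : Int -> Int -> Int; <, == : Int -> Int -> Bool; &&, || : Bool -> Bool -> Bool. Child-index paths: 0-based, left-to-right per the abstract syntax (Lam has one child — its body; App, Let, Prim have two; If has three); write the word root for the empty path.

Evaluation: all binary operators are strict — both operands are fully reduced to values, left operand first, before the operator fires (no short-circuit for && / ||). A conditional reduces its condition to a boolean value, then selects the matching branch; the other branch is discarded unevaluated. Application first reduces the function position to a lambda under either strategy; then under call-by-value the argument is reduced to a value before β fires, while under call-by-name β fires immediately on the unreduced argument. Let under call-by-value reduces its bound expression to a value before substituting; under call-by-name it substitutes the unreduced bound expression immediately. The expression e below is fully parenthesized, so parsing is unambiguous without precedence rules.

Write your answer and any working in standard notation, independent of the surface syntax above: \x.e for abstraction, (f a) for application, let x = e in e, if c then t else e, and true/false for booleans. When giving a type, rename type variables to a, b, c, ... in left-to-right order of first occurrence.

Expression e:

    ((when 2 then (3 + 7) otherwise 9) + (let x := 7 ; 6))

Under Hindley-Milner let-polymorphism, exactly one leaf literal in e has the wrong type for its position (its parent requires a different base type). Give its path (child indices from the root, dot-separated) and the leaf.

Trace:
  unify Int ~ Bool
  FAIL: mismatch Int ~ Bool

Answer: 0.0 : 2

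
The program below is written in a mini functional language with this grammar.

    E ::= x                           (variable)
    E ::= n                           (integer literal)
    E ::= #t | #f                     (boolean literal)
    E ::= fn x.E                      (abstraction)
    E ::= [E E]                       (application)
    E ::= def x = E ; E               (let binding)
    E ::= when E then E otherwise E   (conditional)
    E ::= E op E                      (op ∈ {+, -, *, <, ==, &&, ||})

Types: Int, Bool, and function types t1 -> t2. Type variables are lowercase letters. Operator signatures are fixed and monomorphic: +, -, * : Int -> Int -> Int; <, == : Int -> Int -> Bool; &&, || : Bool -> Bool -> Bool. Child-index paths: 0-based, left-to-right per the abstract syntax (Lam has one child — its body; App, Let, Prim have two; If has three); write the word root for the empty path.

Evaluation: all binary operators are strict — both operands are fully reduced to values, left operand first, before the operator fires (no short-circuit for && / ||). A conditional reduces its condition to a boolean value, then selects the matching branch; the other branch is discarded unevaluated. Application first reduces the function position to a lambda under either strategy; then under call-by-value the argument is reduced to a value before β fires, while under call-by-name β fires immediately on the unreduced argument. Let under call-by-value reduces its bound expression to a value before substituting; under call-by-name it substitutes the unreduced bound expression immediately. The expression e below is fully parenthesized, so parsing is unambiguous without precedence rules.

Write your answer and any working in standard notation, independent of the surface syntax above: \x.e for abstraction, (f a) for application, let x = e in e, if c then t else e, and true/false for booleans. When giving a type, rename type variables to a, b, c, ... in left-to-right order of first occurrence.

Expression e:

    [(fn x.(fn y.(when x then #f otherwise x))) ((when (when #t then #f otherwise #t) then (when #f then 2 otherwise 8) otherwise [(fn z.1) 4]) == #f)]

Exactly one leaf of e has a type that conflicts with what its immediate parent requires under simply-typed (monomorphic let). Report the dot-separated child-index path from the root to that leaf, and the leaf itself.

Working:
x : a
  unify a ~ Bool
x : Bool
  unify Bool ~ Bool
\y._ : b -> Bool
\x._ : Bool -> b -> Bool
  unify Bool ~ Bool
  unify Bool ~ Bool
  unify Bool ~ Bool
  unify Bool ~ Bool
  unify Int ~ Int
\z._ : c -> Int
  unify c -> Int ~ Int -> d
  unify c ~ Int
  unify Int ~ d
_ _ : Int
  unify Int ~ Int
  unify Int ~ Int
  unify Bool ~ Int
  FAIL: mismatch Bool ~ Int

Answer: 1.1 : false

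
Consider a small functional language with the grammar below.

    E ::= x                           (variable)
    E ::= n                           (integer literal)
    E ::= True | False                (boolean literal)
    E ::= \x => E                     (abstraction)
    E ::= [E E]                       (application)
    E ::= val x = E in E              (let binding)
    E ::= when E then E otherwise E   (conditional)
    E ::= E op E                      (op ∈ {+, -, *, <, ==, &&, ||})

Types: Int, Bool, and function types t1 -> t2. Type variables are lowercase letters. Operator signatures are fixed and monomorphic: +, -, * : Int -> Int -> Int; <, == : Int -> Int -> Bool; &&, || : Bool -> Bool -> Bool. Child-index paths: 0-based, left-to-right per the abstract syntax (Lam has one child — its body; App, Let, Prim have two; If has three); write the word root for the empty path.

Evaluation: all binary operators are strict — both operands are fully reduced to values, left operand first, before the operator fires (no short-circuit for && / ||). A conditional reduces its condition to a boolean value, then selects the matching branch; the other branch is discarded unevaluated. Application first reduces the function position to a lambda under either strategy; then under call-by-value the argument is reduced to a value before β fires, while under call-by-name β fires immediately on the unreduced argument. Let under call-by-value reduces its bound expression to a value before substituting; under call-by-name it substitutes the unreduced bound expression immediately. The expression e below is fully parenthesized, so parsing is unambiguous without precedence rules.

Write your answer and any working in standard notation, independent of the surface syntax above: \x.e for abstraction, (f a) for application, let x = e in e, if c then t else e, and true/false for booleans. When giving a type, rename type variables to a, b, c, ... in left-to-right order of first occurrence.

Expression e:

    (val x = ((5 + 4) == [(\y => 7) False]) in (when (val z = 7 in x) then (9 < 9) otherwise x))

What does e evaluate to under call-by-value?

Derivation:
step 0: (let x = ((5 + 4) == ((\y.7) false)) in (if (let z = 7 in x) then (9 < 9) else x))
step 1: [delta@0.0] (let x = (9 == ((\y.7) false)) in (if (let z = 7 in x) then (9 < 9) else x))
step 2: [beta@0.1] (let x = (9 == 7) in (if (let z = 7 in x) then (9 < 9) else x))
step 3: [delta@0] (let x = false in (if (let z = 7 in x) then (9 < 9) else x))
step 4: [let@root] (if (let z = 7 in false) then (9 < 9) else false)
step 5: [let@0] (if false then (9 < 9) else false)
step 6: [if@root] false

Answer: false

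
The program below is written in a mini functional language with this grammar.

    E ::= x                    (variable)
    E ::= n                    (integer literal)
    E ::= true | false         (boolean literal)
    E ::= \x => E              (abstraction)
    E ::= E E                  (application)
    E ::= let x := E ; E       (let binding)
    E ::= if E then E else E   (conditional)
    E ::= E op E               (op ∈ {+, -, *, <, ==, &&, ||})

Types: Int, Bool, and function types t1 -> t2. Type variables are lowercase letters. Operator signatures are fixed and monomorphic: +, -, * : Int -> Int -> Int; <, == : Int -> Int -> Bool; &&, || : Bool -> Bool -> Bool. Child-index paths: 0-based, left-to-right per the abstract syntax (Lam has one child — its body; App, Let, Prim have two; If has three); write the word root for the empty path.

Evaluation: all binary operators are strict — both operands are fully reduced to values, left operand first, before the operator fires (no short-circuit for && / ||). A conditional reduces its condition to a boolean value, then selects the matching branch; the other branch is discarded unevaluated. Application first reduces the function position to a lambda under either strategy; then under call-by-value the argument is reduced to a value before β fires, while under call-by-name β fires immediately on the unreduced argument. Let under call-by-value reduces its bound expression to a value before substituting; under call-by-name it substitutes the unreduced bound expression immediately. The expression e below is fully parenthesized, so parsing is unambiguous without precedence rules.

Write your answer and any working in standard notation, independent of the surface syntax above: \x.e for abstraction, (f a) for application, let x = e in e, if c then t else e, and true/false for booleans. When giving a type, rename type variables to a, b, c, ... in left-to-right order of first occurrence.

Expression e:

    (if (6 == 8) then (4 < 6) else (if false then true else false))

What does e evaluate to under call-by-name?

Working:
step 0: (if (6 == 8) then (4 < 6) else (if false then true else false))
step 1: [delta@0] (if false then (4 < 6) else (if false then true else false))
step 2: [if@root] (if false then true else false)
step 3: [if@root] false

Answer: false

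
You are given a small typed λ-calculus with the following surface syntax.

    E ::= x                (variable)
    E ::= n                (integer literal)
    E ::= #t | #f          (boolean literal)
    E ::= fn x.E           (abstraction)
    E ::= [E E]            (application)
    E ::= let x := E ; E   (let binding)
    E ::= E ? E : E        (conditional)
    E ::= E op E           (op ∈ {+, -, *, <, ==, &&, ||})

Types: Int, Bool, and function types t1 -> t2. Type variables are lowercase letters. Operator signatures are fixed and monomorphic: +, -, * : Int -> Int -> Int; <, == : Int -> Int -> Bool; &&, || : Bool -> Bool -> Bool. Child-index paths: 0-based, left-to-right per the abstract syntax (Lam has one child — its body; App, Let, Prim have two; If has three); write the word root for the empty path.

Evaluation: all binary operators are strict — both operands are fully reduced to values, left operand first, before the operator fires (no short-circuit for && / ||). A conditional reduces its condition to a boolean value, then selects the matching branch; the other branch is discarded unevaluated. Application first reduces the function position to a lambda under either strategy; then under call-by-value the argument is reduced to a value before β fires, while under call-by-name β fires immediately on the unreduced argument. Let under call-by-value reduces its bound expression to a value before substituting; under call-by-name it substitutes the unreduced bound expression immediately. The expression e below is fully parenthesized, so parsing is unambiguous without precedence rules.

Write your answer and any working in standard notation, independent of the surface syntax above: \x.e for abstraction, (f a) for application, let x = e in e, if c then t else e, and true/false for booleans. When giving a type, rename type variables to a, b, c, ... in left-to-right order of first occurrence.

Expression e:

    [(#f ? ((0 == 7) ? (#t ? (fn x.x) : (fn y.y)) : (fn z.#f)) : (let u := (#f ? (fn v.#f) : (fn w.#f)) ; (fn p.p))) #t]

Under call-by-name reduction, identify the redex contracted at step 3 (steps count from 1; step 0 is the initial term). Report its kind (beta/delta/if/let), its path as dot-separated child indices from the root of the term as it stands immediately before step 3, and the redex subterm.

Answer: beta at root : ((\p.p) true)

Derivation:
step 0: ((if false then (if (0 == 7) then (if true then (\x.x) else (\y.y)) else (\z.false)) else (let u = (if false then (\v.false) else (\w.false)) in (\p.p))) true)
step 1: [if@0] ((let u = (if false then (\v.false) else (\w.false)) in (\p.p)) true)
step 2: [let@0] ((\p.p) true)
step 3: [beta@root] true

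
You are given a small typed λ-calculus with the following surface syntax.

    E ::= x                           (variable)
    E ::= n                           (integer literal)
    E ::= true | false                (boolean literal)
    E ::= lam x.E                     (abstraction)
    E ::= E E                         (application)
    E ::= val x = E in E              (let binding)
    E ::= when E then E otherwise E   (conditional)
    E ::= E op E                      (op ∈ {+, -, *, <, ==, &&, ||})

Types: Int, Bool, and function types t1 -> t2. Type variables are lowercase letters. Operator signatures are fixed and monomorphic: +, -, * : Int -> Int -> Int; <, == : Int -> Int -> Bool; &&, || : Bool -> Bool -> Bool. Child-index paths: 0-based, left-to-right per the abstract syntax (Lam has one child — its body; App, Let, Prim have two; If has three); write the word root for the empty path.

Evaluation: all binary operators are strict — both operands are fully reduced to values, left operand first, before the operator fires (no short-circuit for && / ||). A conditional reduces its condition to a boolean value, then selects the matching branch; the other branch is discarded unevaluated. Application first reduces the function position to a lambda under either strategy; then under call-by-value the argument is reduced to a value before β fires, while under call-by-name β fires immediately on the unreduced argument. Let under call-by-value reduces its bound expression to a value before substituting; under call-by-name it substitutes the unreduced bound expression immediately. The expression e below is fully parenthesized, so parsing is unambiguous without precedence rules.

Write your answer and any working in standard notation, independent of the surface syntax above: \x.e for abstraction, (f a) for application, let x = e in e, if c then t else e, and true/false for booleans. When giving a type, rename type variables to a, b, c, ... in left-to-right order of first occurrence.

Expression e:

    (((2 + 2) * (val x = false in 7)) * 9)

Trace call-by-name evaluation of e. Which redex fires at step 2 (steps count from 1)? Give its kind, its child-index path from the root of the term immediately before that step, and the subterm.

Answer: let at 0.1 : (let x = false in 7)

Working:
step 0: (((2 + 2) * (let x = false in 7)) * 9)
step 1: [delta@0.0] ((4 * (let x = false in 7)) * 9)
step 2: [let@0.1] ((4 * 7) * 9)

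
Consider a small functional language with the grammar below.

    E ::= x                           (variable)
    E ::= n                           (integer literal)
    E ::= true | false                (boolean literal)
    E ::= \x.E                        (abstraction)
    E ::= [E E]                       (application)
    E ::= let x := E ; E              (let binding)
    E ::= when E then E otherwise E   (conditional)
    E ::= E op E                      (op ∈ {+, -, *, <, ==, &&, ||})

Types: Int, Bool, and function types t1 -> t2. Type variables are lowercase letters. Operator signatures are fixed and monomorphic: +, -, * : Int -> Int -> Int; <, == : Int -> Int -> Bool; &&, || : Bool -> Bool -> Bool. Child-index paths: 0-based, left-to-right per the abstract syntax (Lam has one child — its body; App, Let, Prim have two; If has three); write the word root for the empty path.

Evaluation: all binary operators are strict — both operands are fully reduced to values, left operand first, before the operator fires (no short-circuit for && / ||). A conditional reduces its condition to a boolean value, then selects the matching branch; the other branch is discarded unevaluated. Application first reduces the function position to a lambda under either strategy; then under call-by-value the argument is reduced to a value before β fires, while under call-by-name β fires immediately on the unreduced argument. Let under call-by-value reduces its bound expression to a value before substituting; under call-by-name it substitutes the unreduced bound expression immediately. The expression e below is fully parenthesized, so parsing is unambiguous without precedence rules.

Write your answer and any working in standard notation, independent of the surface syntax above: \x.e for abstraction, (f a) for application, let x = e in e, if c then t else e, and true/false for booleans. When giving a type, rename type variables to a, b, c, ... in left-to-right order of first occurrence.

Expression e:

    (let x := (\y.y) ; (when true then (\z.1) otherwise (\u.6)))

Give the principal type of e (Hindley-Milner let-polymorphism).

Answer: a -> Int

Trace:
y : a
\y._ : a -> a
let x : forall. a -> a
  unify Bool ~ Bool
\z._ : b -> Int
\u._ : c -> Int
  unify b -> Int ~ c -> Int
  unify b ~ c
  unify Int ~ Int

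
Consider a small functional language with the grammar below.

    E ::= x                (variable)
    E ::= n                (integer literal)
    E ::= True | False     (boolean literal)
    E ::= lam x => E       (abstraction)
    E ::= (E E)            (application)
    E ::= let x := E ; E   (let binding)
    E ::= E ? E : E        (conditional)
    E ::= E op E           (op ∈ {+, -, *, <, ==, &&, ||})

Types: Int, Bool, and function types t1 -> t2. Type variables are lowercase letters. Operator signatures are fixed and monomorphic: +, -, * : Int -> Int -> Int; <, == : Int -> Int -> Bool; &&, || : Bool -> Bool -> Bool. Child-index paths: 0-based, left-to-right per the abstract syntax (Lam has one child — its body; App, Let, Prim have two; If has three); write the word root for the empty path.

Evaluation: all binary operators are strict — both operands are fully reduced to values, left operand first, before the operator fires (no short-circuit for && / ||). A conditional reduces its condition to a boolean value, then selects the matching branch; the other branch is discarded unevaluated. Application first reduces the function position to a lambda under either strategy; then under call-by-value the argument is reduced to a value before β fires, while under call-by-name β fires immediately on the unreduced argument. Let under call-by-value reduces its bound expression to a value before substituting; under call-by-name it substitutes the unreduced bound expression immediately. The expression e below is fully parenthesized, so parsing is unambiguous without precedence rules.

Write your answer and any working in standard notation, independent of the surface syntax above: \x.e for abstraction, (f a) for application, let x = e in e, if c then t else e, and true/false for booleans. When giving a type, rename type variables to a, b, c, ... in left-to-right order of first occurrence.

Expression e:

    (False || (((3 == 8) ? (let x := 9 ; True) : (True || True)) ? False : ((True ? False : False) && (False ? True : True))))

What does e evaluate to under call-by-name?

Working:
step 0: (false || (if (if (3 == 8) then (let x = 9 in true) else (true || true)) then false else ((if true then false else false) && (if false then true else true))))
step 1: [delta@1.0.0] (false || (if (if false then (let x = 9 in true) else (true || true)) then false else ((if true then false else false) && (if false then true else true))))
step 2: [if@1.0] (false || (if (true || true) then false else ((if true then false else false) && (if false then true else true))))
step 3: [delta@1.0] (false || (if true then false else ((if true then false else false) && (if false then true else true))))
step 4: [if@1] (false || false)
step 5: [delta@root] false

Answer: false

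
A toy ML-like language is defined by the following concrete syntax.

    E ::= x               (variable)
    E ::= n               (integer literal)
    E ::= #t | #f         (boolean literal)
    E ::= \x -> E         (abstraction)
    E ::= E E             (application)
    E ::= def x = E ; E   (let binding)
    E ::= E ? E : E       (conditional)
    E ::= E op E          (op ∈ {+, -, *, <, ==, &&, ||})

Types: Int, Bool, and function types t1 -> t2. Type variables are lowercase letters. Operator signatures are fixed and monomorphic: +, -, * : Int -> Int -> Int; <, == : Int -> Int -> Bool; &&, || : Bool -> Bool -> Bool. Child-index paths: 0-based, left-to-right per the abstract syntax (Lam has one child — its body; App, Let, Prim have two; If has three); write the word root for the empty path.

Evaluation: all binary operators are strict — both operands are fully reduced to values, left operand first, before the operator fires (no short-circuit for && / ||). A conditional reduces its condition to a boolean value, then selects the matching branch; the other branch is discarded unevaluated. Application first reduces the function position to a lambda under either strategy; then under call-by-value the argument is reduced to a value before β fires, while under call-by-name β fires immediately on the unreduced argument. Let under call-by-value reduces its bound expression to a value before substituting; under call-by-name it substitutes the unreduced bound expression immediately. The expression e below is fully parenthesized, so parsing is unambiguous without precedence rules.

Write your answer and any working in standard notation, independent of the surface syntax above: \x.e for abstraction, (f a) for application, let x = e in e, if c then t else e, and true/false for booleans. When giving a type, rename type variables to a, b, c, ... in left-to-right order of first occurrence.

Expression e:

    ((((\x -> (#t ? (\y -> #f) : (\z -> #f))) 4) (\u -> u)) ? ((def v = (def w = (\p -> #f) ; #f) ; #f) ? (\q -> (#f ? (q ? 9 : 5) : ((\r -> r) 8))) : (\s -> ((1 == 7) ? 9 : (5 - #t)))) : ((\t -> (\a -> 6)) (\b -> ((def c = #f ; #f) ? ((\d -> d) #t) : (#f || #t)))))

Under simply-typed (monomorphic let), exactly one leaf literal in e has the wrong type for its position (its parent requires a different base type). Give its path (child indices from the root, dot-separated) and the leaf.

Answer: 1.2.0.2.1 : true

Working:
  unify Bool ~ Bool
\y._ : b -> Bool
\z._ : c -> Bool
  unify b -> Bool ~ c -> Bool
  unify b ~ c
  unify Bool ~ Bool
\x._ : a -> c -> Bool
  unify a -> c -> Bool ~ Int -> d
  unify a ~ Int
  unify c -> Bool ~ d
_ _ : c -> Bool
u : e
\u._ : e -> e
  unify c -> Bool ~ (e -> e) -> f
  unify c ~ e -> e
  unify Bool ~ f
_ _ : Bool
  unify Bool ~ Bool
\p._ : g -> Bool
let w : g -> Bool
let v : Bool
  unify Bool ~ Bool
  unify Bool ~ Bool
q : h
  unify h ~ Bool
  unify Int ~ Int
r : i
\r._ : i -> i
  unify i -> i ~ Int -> j
  unify i ~ Int
  unify Int ~ j
_ _ : Int
  unify Int ~ Int
\q._ : Bool -> Int
  unify Int ~ Int
  unify Int ~ Int
  unify Bool ~ Bool
  unify Int ~ Int
  unify Bool ~ Int
  FAIL: mismatch Bool ~ Int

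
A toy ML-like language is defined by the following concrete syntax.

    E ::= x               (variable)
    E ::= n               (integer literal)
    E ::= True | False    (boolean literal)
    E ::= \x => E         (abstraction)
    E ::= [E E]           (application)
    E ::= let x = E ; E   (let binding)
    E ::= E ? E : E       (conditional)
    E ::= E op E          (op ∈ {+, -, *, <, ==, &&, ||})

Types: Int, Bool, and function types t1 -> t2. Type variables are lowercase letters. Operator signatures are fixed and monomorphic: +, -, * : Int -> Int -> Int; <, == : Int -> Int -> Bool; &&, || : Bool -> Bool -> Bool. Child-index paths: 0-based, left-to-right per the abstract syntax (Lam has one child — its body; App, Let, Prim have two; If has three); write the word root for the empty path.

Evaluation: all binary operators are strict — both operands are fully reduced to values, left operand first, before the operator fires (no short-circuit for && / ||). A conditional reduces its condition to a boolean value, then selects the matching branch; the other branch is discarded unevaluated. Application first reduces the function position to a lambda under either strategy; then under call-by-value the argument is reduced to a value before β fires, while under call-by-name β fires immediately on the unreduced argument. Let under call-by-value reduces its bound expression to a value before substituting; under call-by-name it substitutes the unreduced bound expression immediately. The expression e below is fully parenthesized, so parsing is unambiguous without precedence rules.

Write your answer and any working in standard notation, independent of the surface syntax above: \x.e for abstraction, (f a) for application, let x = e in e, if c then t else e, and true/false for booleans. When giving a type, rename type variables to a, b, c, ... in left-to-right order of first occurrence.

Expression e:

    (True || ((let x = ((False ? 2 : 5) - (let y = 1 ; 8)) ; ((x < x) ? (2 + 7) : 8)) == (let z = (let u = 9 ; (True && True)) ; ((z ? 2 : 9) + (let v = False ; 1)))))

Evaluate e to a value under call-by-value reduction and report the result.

Derivation:
step 0: (true || ((let x = ((if false then 2 else 5) - (let y = 1 in 8)) in (if (x < x) then (2 + 7) else 8)) == (let z = (let u = 9 in (true && true)) in ((if z then 2 else 9) + (let v = false in 1)))))
step 1: [if@1.0.0.0] (true || ((let x = (5 - (let y = 1 in 8)) in (if (x < x) then (2 + 7) else 8)) == (let z = (let u = 9 in (true && true)) in ((if z then 2 else 9) + (let v = false in 1)))))
step 2: [let@1.0.0.1] (true || ((let x = (5 - 8) in (if (x < x) then (2 + 7) else 8)) == (let z = (let u = 9 in (true && true)) in ((if z then 2 else 9) + (let v = false in 1)))))
step 3: [delta@1.0.0] (true || ((let x = -3 in (if (x < x) then (2 + 7) else 8)) == (let z = (let u = 9 in (true && true)) in ((if z then 2 else 9) + (let v = false in 1)))))
step 4: [let@1.0] (true || ((if (-3 < -3) then (2 + 7) else 8) == (let z = (let u = 9 in (true && true)) in ((if z then 2 else 9) + (let v = false in 1)))))
step 5: [delta@1.0.0] (true || ((if false then (2 + 7) else 8) == (let z = (let u = 9 in (true && true)) in ((if z then 2 else 9) + (let v = false in 1)))))
step 6: [if@1.0] (true || (8 == (let z = (let u = 9 in (true && true)) in ((if z then 2 else 9) + (let v = false in 1)))))
step 7: [let@1.1.0] (true || (8 == (let z = (true && true) in ((if z then 2 else 9) + (let v = false in 1)))))
step 8: [delta@1.1.0] (true || (8 == (let z = true in ((if z then 2 else 9) + (let v = false in 1)))))
step 9: [let@1.1] (true || (8 == ((if true then 2 else 9) + (let v = false in 1))))
step 10: [if@1.1.0] (true || (8 == (2 + (let v = false in 1))))
step 11: [let@1.1.1] (true || (8 == (2 + 1)))
step 12: [delta@1.1] (true || (8 == 3))
step 13: [delta@1] (true || false)
step 14: [delta@root] true

Answer: true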